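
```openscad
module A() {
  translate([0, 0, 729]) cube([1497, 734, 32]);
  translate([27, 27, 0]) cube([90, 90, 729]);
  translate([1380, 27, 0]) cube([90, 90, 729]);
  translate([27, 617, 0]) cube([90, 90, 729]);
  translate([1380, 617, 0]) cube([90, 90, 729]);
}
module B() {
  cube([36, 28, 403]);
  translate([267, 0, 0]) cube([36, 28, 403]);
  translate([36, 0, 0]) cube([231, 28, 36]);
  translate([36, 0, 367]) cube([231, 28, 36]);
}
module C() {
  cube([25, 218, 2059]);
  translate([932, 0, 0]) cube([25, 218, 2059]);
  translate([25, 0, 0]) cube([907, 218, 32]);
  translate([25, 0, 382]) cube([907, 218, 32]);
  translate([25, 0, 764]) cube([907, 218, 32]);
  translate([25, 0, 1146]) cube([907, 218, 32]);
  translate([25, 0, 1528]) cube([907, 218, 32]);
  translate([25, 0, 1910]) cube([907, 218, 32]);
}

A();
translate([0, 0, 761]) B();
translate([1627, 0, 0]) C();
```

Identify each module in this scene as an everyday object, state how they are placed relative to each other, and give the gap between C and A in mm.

The bookshelf's nearest face is 130 mm from the table's +x face.

A is a table. B is a picture frame. C is a bookshelf. The picture frame is on top of the table. The bookshelf is on the floor beside the table on its +x side. The gap between the bookshelf and the table is 130 mm.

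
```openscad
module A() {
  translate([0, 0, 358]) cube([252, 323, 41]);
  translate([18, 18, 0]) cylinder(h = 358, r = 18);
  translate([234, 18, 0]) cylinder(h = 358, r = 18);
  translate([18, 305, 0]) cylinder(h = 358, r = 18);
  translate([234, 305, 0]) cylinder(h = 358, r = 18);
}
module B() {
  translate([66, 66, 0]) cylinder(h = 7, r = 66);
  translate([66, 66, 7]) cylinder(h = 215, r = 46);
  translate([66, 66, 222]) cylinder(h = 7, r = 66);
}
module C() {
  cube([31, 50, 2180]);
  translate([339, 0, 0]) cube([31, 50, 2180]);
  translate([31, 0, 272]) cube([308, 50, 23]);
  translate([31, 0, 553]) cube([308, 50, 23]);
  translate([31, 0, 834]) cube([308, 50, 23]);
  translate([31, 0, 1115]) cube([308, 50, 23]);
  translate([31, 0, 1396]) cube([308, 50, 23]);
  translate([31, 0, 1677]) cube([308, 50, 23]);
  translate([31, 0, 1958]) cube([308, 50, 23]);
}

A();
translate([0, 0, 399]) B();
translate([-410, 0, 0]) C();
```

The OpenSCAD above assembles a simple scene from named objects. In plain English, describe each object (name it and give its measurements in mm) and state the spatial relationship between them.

A is a four-legged stool. The seat is 252×323 mm, 41 mm thick, top at z = 399 mm. It stands on four round legs, each 36 mm in diameter, from z = 0 to the seat underside, each leg's axis is inset half a diameter from the nearest pair of seat edges (so the leg's bounding box is flush with the corner).

B is a spool: two coaxial disc flanges of radius 66 mm and thickness 7 mm, joined by a core cylinder of radius 46 mm and height 215 mm. The lower flange rests on z = 0 and the three cylinders share a vertical axis.

C is a straight ladder. Two 31×50 mm vertical rails, 2180 mm tall, stand 370 mm apart (outside-to-outside) with their front faces coplanar on the −y side. 7 rungs, each 50 mm deep and 23 mm tall, span between the inner faces of the rails, front faces flush with the rails. The lowest rung's underside is at z = 272 mm and rungs are spaced 281 mm apart (underside to underside).

The spool is on top of the stool. The ladder is on the floor beside the stool on its −x side.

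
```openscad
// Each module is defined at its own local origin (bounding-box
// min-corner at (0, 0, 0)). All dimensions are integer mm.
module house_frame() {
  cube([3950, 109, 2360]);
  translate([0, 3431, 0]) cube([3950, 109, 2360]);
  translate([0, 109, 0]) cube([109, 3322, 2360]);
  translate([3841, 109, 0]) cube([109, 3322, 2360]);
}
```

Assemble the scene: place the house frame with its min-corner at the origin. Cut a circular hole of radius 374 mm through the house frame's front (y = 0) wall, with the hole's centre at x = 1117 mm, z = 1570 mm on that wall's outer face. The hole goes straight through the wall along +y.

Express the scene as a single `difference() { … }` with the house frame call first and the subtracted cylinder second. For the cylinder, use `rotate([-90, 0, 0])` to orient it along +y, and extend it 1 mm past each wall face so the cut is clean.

difference() {
  house_frame();
  translate([1117, -1, 1570]) rotate([-90, 0, 0]) cylinder(h = 111, r = 374);
}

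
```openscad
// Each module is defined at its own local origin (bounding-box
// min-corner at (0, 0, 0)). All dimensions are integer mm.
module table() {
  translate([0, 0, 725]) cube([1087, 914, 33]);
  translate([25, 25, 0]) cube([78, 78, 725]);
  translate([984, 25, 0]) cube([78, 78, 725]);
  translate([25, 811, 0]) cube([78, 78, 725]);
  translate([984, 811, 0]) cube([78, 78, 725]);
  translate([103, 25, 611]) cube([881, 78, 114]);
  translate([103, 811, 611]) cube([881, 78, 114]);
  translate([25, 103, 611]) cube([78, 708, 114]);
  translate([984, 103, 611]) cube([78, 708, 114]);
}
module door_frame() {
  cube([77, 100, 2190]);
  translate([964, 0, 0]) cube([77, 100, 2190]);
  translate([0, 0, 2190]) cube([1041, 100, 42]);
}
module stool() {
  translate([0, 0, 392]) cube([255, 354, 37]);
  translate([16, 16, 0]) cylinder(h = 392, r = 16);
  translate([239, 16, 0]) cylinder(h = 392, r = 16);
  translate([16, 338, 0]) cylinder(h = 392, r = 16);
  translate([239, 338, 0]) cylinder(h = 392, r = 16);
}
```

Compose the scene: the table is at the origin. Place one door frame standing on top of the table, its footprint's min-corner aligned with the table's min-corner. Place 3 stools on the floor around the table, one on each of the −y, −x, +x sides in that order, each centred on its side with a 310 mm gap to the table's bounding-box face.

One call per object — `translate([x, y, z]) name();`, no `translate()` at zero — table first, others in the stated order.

table();
translate([0, 0, 758]) door_frame();
translate([416, -664, 0]) stool();
translate([-565, 280, 0]) stool();
translate([1397, 280, 0]) stool();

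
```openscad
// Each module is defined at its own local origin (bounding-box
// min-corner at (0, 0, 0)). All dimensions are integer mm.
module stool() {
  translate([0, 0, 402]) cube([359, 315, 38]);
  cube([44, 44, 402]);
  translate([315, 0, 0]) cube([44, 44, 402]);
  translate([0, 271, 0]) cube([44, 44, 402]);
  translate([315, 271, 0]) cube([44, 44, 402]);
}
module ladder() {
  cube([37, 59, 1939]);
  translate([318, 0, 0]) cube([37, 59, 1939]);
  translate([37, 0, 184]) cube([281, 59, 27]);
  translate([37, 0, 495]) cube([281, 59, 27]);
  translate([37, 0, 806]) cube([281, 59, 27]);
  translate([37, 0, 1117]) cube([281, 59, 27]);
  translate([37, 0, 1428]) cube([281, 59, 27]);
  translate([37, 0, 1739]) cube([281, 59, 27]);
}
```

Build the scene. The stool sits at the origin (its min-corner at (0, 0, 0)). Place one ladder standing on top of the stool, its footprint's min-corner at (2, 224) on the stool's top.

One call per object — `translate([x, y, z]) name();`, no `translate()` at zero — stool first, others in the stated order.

stool();
translate([2, 224, 440]) ladder();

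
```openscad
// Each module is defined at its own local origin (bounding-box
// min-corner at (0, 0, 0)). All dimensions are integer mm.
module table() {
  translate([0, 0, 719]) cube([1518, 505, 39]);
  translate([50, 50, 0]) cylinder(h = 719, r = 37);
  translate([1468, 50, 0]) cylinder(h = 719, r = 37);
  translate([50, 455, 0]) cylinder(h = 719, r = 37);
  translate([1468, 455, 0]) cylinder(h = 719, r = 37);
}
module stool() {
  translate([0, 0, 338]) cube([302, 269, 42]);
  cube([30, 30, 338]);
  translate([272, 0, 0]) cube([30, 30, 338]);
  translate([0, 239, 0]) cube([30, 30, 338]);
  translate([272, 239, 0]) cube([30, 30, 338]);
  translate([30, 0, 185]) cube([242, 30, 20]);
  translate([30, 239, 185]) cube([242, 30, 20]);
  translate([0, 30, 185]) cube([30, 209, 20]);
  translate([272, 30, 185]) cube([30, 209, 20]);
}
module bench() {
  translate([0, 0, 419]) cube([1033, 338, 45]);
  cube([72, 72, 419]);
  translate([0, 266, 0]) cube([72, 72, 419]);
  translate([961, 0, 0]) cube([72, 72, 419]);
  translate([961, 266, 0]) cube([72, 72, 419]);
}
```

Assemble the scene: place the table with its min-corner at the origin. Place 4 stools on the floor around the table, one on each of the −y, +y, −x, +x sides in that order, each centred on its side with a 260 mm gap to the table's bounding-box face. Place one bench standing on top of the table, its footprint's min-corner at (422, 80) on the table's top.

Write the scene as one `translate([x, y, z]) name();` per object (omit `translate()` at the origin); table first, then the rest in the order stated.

table();
translate([608, -529, 0]) stool();
translate([608, 765, 0]) stool();
translate([-562, 118, 0]) stool();
translate([1778, 118, 0]) stool();
translate([422, 80, 758]) bench();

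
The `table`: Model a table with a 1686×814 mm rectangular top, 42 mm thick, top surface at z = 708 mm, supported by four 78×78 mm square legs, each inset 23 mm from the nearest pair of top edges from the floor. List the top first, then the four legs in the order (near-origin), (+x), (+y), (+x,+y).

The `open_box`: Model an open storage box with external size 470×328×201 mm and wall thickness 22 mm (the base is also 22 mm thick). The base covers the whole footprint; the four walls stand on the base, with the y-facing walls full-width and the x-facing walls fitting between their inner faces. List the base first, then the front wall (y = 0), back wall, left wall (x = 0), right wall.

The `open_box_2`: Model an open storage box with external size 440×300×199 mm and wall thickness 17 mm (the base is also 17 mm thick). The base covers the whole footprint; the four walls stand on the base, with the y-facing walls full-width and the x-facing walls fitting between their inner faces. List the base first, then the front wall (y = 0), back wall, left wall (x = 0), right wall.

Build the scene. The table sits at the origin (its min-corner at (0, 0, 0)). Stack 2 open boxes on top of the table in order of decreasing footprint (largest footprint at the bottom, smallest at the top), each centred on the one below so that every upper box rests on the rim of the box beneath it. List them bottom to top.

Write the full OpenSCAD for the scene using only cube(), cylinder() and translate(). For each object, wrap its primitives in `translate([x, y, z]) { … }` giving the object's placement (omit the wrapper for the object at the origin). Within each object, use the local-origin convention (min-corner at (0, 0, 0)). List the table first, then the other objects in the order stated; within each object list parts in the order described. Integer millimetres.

translate([0, 0, 666]) cube([1686, 814, 42]);
translate([23, 23, 0]) cube([78, 78, 666]);
translate([1585, 23, 0]) cube([78, 78, 666]);
translate([23, 713, 0]) cube([78, 78, 666]);
translate([1585, 713, 0]) cube([78, 78, 666]);
translate([608, 243, 708]) {
  cube([470, 328, 22]);
  translate([0, 0, 22]) cube([470, 22, 179]);
  translate([0, 306, 22]) cube([470, 22, 179]);
  translate([0, 22, 22]) cube([22, 284, 179]);
  translate([448, 22, 22]) cube([22, 284, 179]);
}
translate([623, 257, 909]) {
  cube([440, 300, 17]);
  translate([0, 0, 17]) cube([440, 17, 182]);
  translate([0, 283, 17]) cube([440, 17, 182]);
  translate([0, 17, 17]) cube([17, 266, 182]);
  translate([423, 17, 17]) cube([17, 266, 182]);
}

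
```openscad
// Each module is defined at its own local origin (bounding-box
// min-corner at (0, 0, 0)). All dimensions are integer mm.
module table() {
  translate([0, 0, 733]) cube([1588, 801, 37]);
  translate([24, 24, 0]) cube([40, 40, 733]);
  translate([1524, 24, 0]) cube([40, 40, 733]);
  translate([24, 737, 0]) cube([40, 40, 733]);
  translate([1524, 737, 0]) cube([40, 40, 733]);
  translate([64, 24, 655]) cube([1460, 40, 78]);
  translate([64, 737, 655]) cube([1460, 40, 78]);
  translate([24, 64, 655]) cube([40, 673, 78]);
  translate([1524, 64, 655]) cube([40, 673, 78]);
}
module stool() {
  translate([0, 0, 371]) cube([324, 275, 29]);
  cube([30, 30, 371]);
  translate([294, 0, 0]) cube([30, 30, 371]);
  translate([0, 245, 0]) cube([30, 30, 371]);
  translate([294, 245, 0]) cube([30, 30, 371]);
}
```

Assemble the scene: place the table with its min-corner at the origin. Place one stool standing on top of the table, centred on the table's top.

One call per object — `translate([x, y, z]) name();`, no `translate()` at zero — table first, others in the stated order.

table();
translate([632, 263, 770]) stool();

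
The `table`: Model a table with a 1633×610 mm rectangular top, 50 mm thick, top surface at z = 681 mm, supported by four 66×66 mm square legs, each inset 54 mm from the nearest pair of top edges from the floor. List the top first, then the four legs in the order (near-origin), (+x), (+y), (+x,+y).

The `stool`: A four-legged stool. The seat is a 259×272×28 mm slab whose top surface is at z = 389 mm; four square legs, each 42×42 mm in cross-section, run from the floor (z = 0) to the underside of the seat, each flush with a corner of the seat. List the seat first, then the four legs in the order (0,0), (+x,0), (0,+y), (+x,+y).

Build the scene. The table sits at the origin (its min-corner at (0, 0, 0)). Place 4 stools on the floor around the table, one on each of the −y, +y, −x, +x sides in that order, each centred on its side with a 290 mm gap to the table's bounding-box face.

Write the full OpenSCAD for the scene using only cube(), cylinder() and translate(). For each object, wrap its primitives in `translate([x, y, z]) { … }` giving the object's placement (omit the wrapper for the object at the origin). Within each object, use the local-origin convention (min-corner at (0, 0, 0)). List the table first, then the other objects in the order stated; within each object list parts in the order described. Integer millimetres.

translate([0, 0, 631]) cube([1633, 610, 50]);
translate([54, 54, 0]) cube([66, 66, 631]);
translate([1513, 54, 0]) cube([66, 66, 631]);
translate([54, 490, 0]) cube([66, 66, 631]);
translate([1513, 490, 0]) cube([66, 66, 631]);
translate([687, -562, 0]) {
  translate([0, 0, 361]) cube([259, 272, 28]);
  cube([42, 42, 361]);
  translate([217, 0, 0]) cube([42, 42, 361]);
  translate([0, 230, 0]) cube([42, 42, 361]);
  translate([217, 230, 0]) cube([42, 42, 361]);
}
translate([687, 900, 0]) {
  translate([0, 0, 361]) cube([259, 272, 28]);
  cube([42, 42, 361]);
  translate([217, 0, 0]) cube([42, 42, 361]);
  translate([0, 230, 0]) cube([42, 42, 361]);
  translate([217, 230, 0]) cube([42, 42, 361]);
}
translate([-549, 169, 0]) {
  translate([0, 0, 361]) cube([259, 272, 28]);
  cube([42, 42, 361]);
  translate([217, 0, 0]) cube([42, 42, 361]);
  translate([0, 230, 0]) cube([42, 42, 361]);
  translate([217, 230, 0]) cube([42, 42, 361]);
}
translate([1923, 169, 0]) {
  translate([0, 0, 361]) cube([259, 272, 28]);
  cube([42, 42, 361]);
  translate([217, 0, 0]) cube([42, 42, 361]);
  translate([0, 230, 0]) cube([42, 42, 361]);
  translate([217, 230, 0]) cube([42, 42, 361]);
}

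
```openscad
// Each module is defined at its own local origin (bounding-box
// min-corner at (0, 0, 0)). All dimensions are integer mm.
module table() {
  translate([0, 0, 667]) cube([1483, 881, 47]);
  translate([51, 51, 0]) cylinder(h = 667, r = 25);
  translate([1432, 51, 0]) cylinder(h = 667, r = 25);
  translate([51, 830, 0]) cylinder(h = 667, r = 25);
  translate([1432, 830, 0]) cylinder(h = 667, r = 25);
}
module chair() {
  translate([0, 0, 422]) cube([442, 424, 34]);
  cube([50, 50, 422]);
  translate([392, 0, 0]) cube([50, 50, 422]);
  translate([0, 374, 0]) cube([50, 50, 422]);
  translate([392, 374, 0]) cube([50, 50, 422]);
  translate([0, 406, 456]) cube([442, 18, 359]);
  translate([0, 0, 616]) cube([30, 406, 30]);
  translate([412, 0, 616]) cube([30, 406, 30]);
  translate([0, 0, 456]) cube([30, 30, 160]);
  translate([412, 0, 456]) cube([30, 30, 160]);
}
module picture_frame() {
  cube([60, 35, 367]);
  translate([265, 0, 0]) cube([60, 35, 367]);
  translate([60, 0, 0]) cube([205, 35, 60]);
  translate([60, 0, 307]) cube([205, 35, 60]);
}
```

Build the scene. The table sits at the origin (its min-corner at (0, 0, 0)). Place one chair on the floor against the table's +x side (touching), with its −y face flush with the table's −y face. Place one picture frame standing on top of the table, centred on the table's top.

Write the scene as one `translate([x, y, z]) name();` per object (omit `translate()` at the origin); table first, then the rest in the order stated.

table();
translate([1483, 0, 0]) chair();
translate([579, 423, 714]) picture_frame();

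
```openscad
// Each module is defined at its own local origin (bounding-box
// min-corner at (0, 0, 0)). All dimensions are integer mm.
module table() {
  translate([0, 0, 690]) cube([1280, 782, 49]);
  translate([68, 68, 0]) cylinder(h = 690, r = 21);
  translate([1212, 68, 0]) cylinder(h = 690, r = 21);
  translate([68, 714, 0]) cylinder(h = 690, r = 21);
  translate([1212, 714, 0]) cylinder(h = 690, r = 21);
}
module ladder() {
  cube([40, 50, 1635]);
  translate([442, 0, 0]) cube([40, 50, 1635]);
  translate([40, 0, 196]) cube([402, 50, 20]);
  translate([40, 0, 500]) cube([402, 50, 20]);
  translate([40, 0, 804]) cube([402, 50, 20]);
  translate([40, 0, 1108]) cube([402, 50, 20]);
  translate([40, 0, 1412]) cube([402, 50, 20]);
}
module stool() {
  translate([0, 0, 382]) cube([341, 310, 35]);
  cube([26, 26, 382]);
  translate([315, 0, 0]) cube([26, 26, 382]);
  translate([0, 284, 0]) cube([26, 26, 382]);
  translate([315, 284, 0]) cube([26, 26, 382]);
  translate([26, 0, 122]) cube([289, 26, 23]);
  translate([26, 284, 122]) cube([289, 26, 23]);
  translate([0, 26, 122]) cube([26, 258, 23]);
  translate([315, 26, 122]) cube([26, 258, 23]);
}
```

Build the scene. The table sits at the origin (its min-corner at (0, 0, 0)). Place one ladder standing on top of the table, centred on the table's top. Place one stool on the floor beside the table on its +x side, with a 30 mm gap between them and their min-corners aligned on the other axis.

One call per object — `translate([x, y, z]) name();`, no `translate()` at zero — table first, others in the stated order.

table();
translate([399, 366, 739]) ladder();
translate([1310, 0, 0]) stool();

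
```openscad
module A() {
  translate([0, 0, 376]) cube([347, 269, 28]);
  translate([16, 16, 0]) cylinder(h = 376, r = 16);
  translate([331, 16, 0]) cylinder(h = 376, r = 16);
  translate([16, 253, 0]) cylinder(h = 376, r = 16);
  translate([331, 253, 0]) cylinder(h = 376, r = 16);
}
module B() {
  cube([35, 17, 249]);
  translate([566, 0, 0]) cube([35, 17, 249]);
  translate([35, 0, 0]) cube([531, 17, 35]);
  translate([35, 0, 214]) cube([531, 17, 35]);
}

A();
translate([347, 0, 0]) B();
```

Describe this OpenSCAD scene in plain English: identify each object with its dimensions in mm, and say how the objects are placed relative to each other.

A is a four-legged stool. The seat is a 347×269×28 mm slab whose top surface is at z = 404 mm; four round legs, each 32 mm in diameter, run from the floor (z = 0) to the underside of the seat, each leg's axis is inset half a diameter from the nearest pair of seat edges (so the leg's bounding box is flush with the corner).

B is a rectangular picture frame lying in the x–z plane (depth along y). The opening is 531 mm wide (x) by 179 mm tall (z), surrounded by a border 35 mm wide on all four sides. The frame is 17 mm deep and is made of two full-height vertical stiles with two horizontal rails fitted between them.

The picture frame is against the stool's +x side, with their −y faces flush.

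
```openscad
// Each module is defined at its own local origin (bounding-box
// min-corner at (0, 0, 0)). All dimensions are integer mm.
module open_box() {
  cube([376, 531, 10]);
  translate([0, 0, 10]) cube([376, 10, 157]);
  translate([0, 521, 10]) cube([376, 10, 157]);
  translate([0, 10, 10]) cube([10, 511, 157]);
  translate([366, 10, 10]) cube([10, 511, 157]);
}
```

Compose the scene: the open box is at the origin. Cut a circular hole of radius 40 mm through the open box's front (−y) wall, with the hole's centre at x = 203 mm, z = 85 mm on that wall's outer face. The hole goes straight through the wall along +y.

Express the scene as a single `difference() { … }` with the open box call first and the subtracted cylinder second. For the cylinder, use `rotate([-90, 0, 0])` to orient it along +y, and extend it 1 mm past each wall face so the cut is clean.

difference() {
  open_box();
  translate([203, -1, 85]) rotate([-90, 0, 0]) cylinder(h = 12, r = 40);
}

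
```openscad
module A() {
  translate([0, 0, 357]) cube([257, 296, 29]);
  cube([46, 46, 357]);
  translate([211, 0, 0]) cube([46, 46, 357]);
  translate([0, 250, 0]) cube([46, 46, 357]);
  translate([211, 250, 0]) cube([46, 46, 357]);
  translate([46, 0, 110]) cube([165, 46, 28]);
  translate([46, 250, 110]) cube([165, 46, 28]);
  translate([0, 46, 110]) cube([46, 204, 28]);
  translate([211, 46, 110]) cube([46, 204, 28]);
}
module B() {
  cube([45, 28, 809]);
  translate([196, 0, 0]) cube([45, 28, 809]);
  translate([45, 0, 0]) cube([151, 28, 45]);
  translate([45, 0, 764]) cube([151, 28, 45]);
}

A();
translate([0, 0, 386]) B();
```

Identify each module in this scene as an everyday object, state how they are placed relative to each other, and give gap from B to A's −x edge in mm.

The picture frame's min-x is at 0; the stool's min-x is 0; gap = 0 mm.

A is a stool. B is a picture frame. The picture frame is on top of the stool. The gap from the picture frame to the stool's −x edge is 0 mm.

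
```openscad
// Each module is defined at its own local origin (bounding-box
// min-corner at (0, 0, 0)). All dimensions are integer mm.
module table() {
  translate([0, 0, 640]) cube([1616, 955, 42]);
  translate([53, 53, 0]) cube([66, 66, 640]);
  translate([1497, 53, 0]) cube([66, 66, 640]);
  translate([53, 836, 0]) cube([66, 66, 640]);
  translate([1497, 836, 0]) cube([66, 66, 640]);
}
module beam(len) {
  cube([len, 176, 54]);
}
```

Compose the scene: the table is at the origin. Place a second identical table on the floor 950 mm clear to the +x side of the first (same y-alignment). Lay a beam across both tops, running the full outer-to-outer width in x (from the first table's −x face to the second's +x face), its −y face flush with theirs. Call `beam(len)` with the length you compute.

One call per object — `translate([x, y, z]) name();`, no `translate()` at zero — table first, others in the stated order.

table();
translate([2566, 0, 0]) table();
translate([0, 0, 682]) beam(4182);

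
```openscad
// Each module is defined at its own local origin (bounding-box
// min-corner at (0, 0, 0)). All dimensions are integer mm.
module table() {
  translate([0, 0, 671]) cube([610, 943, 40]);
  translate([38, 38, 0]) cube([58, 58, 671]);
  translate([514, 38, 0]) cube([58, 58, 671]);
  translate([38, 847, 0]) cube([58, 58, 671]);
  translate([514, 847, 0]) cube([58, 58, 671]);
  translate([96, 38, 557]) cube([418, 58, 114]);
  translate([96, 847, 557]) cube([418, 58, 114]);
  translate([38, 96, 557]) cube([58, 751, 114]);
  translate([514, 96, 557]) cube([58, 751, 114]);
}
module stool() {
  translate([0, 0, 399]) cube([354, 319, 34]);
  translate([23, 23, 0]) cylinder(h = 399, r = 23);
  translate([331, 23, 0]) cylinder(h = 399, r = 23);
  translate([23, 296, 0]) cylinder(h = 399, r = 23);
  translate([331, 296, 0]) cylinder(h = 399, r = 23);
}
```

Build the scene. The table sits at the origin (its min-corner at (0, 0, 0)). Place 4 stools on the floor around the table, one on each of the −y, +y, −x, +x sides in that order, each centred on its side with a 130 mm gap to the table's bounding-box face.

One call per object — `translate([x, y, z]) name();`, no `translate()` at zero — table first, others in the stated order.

table();
translate([128, -449, 0]) stool();
translate([128, 1073, 0]) stool();
translate([-484, 312, 0]) stool();
translate([740, 312, 0]) stool();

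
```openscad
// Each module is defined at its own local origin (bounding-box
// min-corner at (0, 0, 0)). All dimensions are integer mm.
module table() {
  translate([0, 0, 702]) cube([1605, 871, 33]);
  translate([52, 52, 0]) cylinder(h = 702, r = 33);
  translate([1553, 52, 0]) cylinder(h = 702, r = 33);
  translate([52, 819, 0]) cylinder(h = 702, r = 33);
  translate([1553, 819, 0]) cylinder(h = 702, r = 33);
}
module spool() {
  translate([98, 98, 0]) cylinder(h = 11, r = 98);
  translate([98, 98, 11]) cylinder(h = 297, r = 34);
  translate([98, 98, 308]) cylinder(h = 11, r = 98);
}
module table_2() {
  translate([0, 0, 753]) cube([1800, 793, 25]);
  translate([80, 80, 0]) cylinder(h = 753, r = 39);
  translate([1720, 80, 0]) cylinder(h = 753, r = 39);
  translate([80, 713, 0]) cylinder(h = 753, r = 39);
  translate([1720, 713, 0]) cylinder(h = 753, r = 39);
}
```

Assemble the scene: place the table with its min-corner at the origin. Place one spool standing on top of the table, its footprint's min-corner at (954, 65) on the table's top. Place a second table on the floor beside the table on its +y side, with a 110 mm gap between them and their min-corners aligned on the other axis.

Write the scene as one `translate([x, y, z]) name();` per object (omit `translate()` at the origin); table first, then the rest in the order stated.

table();
translate([954, 65, 735]) spool();
translate([0, 981, 0]) table_2();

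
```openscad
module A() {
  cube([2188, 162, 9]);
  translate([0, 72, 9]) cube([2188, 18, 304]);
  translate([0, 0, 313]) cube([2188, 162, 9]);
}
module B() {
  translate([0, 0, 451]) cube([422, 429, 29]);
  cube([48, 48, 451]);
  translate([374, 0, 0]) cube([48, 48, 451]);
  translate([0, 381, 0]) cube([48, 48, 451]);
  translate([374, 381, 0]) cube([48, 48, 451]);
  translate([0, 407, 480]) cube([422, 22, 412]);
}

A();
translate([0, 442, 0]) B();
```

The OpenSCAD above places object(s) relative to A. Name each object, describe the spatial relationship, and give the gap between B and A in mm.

A is an I-beam. B is a chair. The chair is on the floor beside the I-beam on its +y side. The gap between the chair and the I-beam is 280 mm.

The chair's nearest face is 280 mm from the I-beam's +y face.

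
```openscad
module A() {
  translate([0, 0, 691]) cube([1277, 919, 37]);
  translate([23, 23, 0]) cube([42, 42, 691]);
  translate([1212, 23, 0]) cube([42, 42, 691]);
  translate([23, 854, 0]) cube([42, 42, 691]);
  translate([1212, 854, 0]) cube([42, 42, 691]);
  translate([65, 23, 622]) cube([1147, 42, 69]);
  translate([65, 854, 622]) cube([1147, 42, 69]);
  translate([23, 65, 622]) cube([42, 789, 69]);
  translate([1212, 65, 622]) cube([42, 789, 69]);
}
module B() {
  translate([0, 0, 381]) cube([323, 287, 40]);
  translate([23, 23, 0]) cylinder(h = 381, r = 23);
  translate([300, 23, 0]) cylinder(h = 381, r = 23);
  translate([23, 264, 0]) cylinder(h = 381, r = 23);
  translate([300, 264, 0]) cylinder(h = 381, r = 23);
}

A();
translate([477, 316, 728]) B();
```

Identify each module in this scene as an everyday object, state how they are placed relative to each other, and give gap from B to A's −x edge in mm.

A is a table. B is a stool. The stool is on top of the table, centred. The gap from the stool to the table's −x edge is 477 mm.

The stool's min-x is at 477; the table's min-x is 0; gap = 477 mm.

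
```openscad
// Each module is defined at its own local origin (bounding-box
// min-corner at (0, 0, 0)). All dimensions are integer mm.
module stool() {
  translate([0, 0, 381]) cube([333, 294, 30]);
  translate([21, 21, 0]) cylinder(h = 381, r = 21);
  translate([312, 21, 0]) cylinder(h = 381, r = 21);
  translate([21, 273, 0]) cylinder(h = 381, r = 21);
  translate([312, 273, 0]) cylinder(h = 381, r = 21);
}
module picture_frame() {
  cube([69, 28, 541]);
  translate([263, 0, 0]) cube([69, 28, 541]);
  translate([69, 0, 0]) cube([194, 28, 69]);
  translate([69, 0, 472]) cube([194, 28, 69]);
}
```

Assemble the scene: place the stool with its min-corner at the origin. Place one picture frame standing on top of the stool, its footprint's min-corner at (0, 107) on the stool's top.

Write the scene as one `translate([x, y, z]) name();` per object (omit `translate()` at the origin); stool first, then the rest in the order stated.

stool();
translate([0, 107, 411]) picture_frame();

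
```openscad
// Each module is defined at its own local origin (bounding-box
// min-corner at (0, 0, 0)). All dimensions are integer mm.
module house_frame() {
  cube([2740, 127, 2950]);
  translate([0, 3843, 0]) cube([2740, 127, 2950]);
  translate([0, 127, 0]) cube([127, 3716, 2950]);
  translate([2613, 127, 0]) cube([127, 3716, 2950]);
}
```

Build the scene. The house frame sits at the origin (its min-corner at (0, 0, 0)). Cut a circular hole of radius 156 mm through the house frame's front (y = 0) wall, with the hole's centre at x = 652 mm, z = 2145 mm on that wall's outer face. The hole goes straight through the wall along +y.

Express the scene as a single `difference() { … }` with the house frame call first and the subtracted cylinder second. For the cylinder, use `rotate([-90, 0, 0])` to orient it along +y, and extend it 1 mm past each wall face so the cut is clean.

difference() {
  house_frame();
  translate([652, -1, 2145]) rotate([-90, 0, 0]) cylinder(h = 129, r = 156);
}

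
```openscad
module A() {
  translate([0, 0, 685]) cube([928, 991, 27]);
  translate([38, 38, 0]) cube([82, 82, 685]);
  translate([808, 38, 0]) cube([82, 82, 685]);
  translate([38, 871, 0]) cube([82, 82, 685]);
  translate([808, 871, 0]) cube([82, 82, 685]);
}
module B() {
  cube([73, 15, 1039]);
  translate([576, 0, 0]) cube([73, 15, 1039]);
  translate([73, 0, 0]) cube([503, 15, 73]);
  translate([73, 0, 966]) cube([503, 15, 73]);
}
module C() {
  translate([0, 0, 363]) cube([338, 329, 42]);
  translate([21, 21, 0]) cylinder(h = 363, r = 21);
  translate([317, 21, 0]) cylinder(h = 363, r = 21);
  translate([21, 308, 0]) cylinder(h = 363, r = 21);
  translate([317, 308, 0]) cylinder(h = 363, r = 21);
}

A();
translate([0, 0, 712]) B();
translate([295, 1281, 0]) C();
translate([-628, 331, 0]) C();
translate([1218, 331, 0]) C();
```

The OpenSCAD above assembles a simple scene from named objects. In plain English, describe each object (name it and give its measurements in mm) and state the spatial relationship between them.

A is a table with a 928×991 mm rectangular top, 27 mm thick, top surface at z = 712 mm, supported by four 82×82 mm square legs, each inset 38 mm from the nearest pair of top edges, running from the floor.

B is a picture frame with a 503×893 mm rectangular opening (x by z) and a uniform 73 mm border on every side. Frame depth is 15 mm along y. It is built from two vertical stiles running the full outside height and two horizontal rails spanning the gap between the stiles.

C is a simple wooden stool: a rectangular seat 338 mm (x) by 329 mm (y), 42 mm thick, top face at z = 405 mm, on four round legs, each 42 mm in diameter. The legs rest on z = 0, each leg's axis is inset half a diameter from the nearest pair of seat edges (so the leg's bounding box is flush with the corner).

The picture frame is on top of the table. Three stools sit around the table at the +y, −x, +x sides.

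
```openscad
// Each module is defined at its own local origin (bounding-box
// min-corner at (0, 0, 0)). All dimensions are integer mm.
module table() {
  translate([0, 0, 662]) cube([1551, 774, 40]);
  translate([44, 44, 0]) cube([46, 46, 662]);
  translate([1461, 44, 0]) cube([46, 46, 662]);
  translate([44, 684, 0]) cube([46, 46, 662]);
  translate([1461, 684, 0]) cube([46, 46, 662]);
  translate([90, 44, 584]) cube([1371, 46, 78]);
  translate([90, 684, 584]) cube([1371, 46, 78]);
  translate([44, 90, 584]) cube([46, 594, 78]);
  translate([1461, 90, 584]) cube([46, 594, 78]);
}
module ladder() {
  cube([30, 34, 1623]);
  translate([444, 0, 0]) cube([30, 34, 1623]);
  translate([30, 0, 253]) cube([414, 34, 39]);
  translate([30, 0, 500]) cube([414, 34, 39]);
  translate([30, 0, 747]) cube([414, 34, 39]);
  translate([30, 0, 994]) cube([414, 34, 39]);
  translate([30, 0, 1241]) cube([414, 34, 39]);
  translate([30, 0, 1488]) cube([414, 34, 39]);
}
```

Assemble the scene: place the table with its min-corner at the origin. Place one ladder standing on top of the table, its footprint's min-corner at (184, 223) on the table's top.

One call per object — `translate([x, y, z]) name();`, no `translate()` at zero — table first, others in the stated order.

table();
translate([184, 223, 702]) ladder();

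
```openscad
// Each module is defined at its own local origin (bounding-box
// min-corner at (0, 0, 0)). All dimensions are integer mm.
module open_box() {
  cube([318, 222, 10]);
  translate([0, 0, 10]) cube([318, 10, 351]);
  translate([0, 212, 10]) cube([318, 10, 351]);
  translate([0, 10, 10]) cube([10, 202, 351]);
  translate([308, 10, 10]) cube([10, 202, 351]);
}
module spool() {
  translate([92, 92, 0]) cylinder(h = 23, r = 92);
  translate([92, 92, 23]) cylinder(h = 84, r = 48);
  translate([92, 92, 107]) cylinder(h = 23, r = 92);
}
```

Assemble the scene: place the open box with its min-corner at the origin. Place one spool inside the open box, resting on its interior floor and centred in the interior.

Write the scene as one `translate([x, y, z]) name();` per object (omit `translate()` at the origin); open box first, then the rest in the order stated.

open_box();
translate([67, 19, 10]) spool();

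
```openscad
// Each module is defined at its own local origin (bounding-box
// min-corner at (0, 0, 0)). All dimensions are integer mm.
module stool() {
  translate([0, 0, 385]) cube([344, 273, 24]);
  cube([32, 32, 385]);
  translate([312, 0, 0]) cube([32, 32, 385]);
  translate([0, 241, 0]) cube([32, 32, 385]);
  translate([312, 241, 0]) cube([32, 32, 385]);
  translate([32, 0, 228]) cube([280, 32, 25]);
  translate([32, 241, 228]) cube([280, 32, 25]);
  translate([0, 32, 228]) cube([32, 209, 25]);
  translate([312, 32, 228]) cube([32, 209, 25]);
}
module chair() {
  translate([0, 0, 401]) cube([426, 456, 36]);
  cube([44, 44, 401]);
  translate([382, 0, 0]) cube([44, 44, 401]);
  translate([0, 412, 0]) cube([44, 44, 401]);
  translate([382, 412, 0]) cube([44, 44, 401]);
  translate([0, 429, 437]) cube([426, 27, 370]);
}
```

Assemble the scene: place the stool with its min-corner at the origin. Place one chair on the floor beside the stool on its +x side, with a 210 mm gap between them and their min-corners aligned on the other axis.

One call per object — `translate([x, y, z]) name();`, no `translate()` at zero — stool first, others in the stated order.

stool();
translate([554, 0, 0]) chair();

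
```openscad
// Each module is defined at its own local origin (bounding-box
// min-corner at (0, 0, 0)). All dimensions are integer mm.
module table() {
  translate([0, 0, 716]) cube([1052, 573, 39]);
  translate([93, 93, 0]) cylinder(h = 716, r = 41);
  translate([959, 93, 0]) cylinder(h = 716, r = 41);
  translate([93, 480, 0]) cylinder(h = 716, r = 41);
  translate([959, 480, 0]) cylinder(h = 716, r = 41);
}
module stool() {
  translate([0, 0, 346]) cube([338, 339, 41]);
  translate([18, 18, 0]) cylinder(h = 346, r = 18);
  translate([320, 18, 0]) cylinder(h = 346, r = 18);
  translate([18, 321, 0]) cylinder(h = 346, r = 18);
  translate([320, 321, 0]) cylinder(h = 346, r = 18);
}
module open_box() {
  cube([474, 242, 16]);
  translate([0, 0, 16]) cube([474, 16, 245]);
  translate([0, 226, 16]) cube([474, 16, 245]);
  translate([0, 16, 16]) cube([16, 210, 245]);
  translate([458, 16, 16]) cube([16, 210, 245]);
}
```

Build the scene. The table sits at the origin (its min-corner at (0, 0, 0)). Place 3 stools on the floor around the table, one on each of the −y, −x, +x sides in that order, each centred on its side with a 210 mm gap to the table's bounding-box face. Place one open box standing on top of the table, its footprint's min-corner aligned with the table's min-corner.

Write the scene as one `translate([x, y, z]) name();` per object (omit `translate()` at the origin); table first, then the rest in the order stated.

table();
translate([357, -549, 0]) stool();
translate([-548, 117, 0]) stool();
translate([1262, 117, 0]) stool();
translate([0, 0, 755]) open_box();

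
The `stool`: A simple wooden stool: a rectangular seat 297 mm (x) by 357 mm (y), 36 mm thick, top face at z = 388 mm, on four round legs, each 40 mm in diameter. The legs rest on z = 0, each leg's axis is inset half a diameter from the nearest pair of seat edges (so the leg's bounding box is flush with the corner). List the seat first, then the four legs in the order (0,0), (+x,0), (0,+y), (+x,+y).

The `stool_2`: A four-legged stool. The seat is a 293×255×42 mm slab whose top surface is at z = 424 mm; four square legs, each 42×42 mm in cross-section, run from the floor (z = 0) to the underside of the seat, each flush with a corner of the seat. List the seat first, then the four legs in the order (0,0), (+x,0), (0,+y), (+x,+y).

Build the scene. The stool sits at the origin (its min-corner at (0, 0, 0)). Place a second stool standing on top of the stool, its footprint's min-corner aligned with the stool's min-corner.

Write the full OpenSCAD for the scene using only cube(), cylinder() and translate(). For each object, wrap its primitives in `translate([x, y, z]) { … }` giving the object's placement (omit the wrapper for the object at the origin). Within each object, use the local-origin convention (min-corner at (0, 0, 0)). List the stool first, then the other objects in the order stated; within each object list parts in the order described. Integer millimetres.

translate([0, 0, 352]) cube([297, 357, 36]);
translate([20, 20, 0]) cylinder(h = 352, r = 20);
translate([277, 20, 0]) cylinder(h = 352, r = 20);
translate([20, 337, 0]) cylinder(h = 352, r = 20);
translate([277, 337, 0]) cylinder(h = 352, r = 20);
translate([0, 0, 388]) {
  translate([0, 0, 382]) cube([293, 255, 42]);
  cube([42, 42, 382]);
  translate([251, 0, 0]) cube([42, 42, 382]);
  translate([0, 213, 0]) cube([42, 42, 382]);
  translate([251, 213, 0]) cube([42, 42, 382]);
}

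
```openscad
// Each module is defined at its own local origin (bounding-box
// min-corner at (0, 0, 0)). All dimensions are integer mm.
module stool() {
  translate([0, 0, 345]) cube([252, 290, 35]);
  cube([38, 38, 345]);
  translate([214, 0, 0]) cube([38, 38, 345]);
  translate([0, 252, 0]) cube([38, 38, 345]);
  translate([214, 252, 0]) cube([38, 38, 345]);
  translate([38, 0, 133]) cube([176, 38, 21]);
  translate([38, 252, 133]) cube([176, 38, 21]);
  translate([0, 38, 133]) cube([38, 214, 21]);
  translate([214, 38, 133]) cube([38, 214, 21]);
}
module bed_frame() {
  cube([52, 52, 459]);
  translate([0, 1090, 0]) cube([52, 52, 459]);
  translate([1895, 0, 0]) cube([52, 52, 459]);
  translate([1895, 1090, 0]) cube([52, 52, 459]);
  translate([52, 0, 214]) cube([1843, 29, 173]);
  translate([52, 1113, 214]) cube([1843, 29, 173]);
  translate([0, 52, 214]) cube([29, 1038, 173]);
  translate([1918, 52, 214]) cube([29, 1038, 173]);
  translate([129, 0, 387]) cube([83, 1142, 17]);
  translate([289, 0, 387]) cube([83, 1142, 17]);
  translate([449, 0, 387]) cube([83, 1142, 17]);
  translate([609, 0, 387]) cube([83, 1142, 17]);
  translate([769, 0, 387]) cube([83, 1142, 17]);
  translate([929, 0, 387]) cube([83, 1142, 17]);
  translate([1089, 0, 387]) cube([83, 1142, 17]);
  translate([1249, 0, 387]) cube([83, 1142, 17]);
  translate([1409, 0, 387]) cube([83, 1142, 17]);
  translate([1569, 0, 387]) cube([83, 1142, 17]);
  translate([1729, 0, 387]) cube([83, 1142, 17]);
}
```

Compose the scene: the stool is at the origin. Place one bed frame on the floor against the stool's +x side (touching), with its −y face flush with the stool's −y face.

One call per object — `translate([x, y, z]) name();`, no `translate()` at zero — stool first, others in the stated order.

stool();
translate([252, 0, 0]) bed_frame();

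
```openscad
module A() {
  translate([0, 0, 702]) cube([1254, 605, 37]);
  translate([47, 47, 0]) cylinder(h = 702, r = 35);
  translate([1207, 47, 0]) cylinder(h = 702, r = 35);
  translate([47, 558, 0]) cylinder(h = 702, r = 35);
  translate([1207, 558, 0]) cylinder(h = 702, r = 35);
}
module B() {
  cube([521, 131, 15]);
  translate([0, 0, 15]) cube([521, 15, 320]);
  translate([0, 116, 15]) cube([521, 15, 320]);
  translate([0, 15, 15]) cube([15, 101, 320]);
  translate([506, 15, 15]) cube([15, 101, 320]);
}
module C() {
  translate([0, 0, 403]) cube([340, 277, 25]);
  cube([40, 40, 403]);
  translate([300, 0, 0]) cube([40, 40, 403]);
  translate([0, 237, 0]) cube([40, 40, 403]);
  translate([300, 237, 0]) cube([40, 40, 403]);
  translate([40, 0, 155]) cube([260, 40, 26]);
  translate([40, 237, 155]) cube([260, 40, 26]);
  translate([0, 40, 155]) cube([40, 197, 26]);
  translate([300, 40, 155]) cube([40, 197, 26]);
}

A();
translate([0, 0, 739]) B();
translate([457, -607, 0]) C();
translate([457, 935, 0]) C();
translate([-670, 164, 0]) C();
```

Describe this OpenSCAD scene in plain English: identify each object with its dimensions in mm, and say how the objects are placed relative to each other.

A is a rectangular dining table. The top is 1254×605×37 mm with its upper surface at z = 739 mm. It stands on four round legs of 70 mm diameter, each leg's bounding box inset 12 mm from the nearest pair of top edges, running from the floor to the underside of the top.

B is an open storage box with external size 521×131×335 mm and wall thickness 15 mm (the base is also 15 mm thick). The base covers the whole footprint; the four walls stand on the base, with the y-facing walls full-width and the x-facing walls fitting between their inner faces.

C is a four-legged stool. The seat is 340×277 mm, 25 mm thick, top at z = 428 mm. It stands on four square legs, each 40×40 mm in cross-section, from z = 0 to the seat underside, each flush with a corner of the seat. Four stretchers, 40 mm wide and 26 mm tall, connect adjacent legs with their undersides at z = 155 mm, each running between the inner faces of the legs it joins and aligned with the legs' outer faces on the other axis.

The open box is on top of the table. Three stools sit around the table at the −y, +y, −x sides.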